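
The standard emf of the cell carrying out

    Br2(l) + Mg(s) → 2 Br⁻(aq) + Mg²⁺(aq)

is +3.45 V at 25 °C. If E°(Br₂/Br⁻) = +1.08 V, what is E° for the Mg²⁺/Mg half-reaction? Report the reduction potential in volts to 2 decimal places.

In the reaction as written the Br₂/Br⁻ couple is reduced (cathode) and Mg²⁺/Mg is oxidized (anode), so E°cell = E°(Br₂/Br⁻) − E°(Mg²⁺/Mg).
E°(Mg²⁺/Mg) = E°(cathode) − E°cell = +1.08 − (+3.45) = −2.37 V.

−2.37 V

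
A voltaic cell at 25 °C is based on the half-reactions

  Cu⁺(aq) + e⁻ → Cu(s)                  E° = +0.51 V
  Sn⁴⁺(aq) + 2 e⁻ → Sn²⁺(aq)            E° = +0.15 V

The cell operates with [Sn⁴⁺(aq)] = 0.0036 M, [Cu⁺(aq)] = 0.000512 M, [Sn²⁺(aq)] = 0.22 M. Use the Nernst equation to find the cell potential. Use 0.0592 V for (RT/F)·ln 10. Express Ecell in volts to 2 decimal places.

Cu⁺/Cu is reduced (cathode, E° = +0.51 V) and Sn⁴⁺/Sn²⁺ is oxidized (anode).
The standard potential is +0.51 − (+0.15) = +0.36 V and the balanced reaction transfers n = 2 electrons.
The balanced reaction is 2 Cu⁺(aq) + Sn²⁺(aq) → 2 Cu(s) + Sn⁴⁺(aq), so Q = [Sn⁴⁺(aq)] / ([Cu⁺(aq)]^2·[Sn²⁺(aq)]) = 6.24×10^4 and log Q = 4.795.
Applying E = E° − (RT ln10/nF)·log Q gives +0.36 − (0.0592/2)(4.795) = +0.22 V.

+0.22 V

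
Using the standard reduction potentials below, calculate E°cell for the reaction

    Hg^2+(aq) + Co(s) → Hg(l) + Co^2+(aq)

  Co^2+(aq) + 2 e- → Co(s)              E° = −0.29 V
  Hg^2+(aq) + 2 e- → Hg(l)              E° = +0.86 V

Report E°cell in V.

Hg^2+(aq) gains electrons, so the Hg²⁺/Hg couple is the cathode; the Co²⁺/Co couple is the anode.
E°cell = E°(cathode) − E°(anode) = +0.86 − (−0.29) = +1.15 V.
The positive value indicates the reaction is spontaneous as written.

+1.15 V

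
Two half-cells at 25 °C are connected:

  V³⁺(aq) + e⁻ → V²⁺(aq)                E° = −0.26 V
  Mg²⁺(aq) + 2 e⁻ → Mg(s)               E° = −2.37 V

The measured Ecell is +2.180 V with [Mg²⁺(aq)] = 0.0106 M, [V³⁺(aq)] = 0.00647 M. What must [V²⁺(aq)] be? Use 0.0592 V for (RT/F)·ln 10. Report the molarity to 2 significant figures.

0.0041 M

The V³⁺/V²⁺ couple has the larger reduction potential, so it is the cathode: E°cell = −0.26 − (−2.37) = +2.11 V and n = 2.
Rearranging E = E° − (0.0592/n)·log Q gives log Q = 2(+2.11 − (+2.180))/0.0592 = −2.365.
The balanced reaction is 2 V³⁺(aq) + Mg(s) → 2 V²⁺(aq) + Mg²⁺(aq), so Q = ([V²⁺(aq)]^2·[Mg²⁺(aq)]) / [V³⁺(aq)]^2.
Isolating [V²⁺(aq)] in Q = 10^{−2.365} yields log [V²⁺(aq)] = −2.384, i.e. 0.0041 M.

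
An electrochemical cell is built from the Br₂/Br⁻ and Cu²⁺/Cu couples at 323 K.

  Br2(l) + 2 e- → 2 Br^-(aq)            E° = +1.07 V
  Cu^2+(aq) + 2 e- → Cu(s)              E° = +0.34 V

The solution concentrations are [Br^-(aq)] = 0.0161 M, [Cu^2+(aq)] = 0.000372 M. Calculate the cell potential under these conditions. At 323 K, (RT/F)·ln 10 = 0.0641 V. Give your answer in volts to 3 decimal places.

+0.955 V

Br₂/Br⁻ is reduced (cathode, E° = +1.07 V) and Cu²⁺/Cu is oxidized (anode).
The standard potential is +1.07 − (+0.34) = +0.73 V and the balanced reaction transfers n = 2 electrons.
The balanced reaction is Br2(l) + Cu(s) → 2 Br^-(aq) + Cu^2+(aq), so Q = [Br^-(aq)]^2·[Cu^2+(aq)] = 9.64×10^−8 and log Q = −7.016.
By the Nernst equation, E = +0.73 − (0.0641/2)·(−7.016) = +0.955 V.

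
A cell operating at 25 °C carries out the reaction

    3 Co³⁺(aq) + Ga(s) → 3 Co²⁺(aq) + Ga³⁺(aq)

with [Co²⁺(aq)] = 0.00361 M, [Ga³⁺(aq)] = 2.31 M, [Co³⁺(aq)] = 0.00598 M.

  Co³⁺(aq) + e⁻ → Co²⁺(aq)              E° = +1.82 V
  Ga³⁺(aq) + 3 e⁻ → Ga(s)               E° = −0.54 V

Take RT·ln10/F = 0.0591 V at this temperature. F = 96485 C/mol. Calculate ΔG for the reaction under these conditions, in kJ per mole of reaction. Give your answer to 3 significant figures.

−685 kJ/mol

The standard cell potential is +1.82 − (−0.54) = +2.36 V, with n = 3 electrons in the balanced equation.
The reaction quotient is ([Co²⁺(aq)]^3·[Ga³⁺(aq)]) / [Co³⁺(aq)]^3 = 0.508; by Nernst, E = +2.36 − (0.0591/3)(−0.294) = +2.3658 V.
Then ΔG = −nFE = −3 × 96485 × +2.3658 J/mol = −685 kJ/mol.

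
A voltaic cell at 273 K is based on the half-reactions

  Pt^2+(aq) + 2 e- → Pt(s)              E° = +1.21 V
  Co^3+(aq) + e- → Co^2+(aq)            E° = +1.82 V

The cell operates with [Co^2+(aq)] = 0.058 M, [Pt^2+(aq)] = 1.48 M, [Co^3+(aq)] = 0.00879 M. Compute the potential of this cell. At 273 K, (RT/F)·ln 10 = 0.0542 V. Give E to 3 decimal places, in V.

+0.561 V

Since E°(Co³⁺/Co²⁺) > E°(Pt²⁺/Pt), Co³⁺/Co²⁺ serves as the cathode.
E°cell = +1.82 − (+1.21) = +0.61 V, with n = 2 electrons transferred.
The balanced reaction is 2 Co^3+(aq) + Pt(s) → 2 Co^2+(aq) + Pt^2+(aq), so Q = ([Co^2+(aq)]^2·[Pt^2+(aq)]) / [Co^3+(aq)]^2 = 64.4 and log Q = 1.809.
By the Nernst equation, E = +0.61 − (0.0542/2)·(1.809) = +0.561 V.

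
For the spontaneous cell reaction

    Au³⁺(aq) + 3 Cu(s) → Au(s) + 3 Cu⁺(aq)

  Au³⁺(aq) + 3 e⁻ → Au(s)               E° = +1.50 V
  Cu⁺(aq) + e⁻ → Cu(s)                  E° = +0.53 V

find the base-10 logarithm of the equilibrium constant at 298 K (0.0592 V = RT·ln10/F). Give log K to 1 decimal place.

The Au³⁺/Au couple is reduced (cathode); E°cell = +1.50 − (+0.53) = +0.97 V with n = 3.
At equilibrium E = 0, so log K = nE°cell / 0.0592 = (3)(+0.97) / 0.0592 = 49.2.

log K = 49.2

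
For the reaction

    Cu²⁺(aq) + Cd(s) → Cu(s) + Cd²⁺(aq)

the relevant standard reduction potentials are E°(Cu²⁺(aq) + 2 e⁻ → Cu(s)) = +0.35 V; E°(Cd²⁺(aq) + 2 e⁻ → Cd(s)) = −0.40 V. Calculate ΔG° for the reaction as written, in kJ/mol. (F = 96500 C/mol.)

In the reaction as written Cu²⁺(aq) is reduced, so the Cu²⁺/Cu couple is the cathode and Cd²⁺/Cd is the anode.
E°cell = +0.35 − (−0.40) = +0.75 V; balancing electrons gives n = 2.
ΔG° = −nFE°cell = −(2)(96500)(+0.75) J/mol = −145 kJ/mol.

−145 kJ/mol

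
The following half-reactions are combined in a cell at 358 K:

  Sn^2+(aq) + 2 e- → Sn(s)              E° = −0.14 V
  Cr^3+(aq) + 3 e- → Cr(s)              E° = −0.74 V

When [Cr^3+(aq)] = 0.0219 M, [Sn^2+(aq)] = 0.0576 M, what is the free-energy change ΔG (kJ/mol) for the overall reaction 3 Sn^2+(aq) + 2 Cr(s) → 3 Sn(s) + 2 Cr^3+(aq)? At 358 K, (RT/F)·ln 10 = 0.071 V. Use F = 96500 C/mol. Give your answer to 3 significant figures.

−345 kJ/mol

With Sn²⁺/Sn reduced at the cathode, E°cell = −0.14 − (−0.74) = +0.60 V and n = 6.
Here Q = [Cr^3+(aq)]^2 / [Sn^2+(aq)]^3 = 2.51 (log Q = 0.400), giving E = +0.60 − (0.071/6)·(0.400) = +0.5953 V.
ΔG = −nFE = −(6)(96500)(+0.5953) J/mol = −345 kJ/mol.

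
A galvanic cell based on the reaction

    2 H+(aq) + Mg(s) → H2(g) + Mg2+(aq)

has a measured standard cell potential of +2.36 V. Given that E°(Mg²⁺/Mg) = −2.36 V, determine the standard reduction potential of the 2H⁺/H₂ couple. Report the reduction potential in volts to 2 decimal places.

+0.00 V

In the reaction as written the 2H⁺/H₂ couple is reduced (cathode) and Mg²⁺/Mg is oxidized (anode), so E°cell = E°(2H⁺/H₂) − E°(Mg²⁺/Mg).
E°(2H⁺/H₂) = E°cell + E°(anode) = +2.36 + (−2.36) = +0.00 V.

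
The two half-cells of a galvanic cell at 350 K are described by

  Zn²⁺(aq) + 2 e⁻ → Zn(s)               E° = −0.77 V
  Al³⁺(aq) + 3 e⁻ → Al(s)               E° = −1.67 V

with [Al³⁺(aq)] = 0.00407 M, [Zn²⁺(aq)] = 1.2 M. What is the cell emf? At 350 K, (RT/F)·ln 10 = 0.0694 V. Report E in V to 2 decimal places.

+0.96 V

Since E°(Zn²⁺/Zn) > E°(Al³⁺/Al), Zn²⁺/Zn serves as the cathode.
E°cell = E°cat − E°an = −0.77 − (−1.67) = +0.90 V; n = 6.
Balancing gives 3 Zn²⁺(aq) + 2 Al(s) → 3 Zn(s) + 2 Al³⁺(aq); hence Q = [Al³⁺(aq)]^2 / [Zn²⁺(aq)]^3 = 9.59×10^−6 (log Q = −5.018).
E = E° − (0.0694/n)·log Q = +0.90 − (0.0694/6)(−5.018) = +0.96 V.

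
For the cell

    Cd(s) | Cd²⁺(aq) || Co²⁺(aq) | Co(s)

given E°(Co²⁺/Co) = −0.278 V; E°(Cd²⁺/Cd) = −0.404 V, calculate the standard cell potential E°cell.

+0.126 V

By convention the left-hand electrode in cell notation is the anode (oxidation) and the right-hand electrode is the cathode (reduction).
E°cell = E°(right) − E°(left) = −0.278 − (−0.404) = +0.126 V.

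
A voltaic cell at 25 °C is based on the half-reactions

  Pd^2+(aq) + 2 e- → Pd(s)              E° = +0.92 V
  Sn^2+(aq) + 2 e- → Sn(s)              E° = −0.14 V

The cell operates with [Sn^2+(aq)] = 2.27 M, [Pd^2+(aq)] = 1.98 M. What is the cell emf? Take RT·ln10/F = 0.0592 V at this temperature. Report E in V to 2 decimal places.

Pd²⁺/Pd is reduced (cathode, E° = +0.92 V) and Sn²⁺/Sn is oxidized (anode).
E°cell = E°cat − E°an = +0.92 − (−0.14) = +1.06 V; n = 2.
Balancing gives Pd^2+(aq) + Sn(s) → Pd(s) + Sn^2+(aq); hence Q = [Sn^2+(aq)] / [Pd^2+(aq)] = 1.15 (log Q = 0.059).
Applying E = E° − (RT ln10/nF)·log Q gives +1.06 − (0.0592/2)(0.059) = +1.06 V.

+1.06 V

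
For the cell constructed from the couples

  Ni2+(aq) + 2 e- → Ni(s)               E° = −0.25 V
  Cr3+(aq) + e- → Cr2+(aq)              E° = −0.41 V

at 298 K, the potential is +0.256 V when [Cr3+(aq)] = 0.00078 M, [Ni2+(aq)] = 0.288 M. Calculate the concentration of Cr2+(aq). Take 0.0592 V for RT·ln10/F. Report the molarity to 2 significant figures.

With Ni²⁺/Ni at the cathode and Cr³⁺/Cr²⁺ at the anode, E°cell = −0.25 − (−0.41) = +0.16 V (n = 2).
Since E = E° − (0.0592/n)·log Q, log Q = n(E° − E)/0.0592 = −3.243.
Balancing electrons gives Ni2+(aq) + 2 Cr2+(aq) → Ni(s) + 2 Cr3+(aq); thus Q = [Cr3+(aq)]^2 / ([Ni2+(aq)]·[Cr2+(aq)]^2).
Substituting the known concentrations and solving, log [Cr2+(aq)] = −1.216 and [Cr2+(aq)] = 0.061 M.

0.061 M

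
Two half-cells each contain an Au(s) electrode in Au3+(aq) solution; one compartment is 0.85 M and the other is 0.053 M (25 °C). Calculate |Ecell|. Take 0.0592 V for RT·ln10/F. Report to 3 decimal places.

For a concentration cell E°cell = 0, since both electrodes use the same couple.
The compartment with the higher Au3+(aq) concentration (0.85 M) acts as the cathode; ions are reduced there and produced at the dilute (0.053 M) anode.
With n = 3, Ecell = −(0.0592/3)·log([dilute]/[conc]) = −(0.0592/3)·log(0.053/0.85) = +0.024 V.

0.024 V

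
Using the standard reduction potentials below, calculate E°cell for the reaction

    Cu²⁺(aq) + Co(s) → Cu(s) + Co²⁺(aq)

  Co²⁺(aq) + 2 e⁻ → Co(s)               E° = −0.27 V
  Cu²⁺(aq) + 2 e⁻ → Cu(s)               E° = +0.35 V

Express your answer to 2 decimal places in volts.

In the reaction as written, Cu²⁺(aq) is reduced (cathode) and Co²⁺(aq) is produced by oxidation at the anode.
E°cell = E°(cathode) − E°(anode) = +0.35 − (−0.27) = +0.62 V.

+0.62 V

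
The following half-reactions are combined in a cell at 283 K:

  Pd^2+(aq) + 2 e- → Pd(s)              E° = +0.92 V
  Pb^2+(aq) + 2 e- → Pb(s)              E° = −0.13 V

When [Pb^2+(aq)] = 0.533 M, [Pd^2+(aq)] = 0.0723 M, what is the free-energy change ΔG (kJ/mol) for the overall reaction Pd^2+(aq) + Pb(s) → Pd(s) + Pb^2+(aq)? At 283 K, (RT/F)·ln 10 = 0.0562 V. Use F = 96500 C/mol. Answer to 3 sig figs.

−198 kJ/mol

With Pd²⁺/Pd reduced at the cathode, E°cell = +0.92 − (−0.13) = +1.05 V and n = 2.
The reaction quotient is [Pb^2+(aq)] / [Pd^2+(aq)] = 7.37; by Nernst, E = +1.05 − (0.0562/2)(0.868) = +1.0256 V.
ΔG = −nFE = −(2)(96500)(+1.0256) J/mol = −198 kJ/mol.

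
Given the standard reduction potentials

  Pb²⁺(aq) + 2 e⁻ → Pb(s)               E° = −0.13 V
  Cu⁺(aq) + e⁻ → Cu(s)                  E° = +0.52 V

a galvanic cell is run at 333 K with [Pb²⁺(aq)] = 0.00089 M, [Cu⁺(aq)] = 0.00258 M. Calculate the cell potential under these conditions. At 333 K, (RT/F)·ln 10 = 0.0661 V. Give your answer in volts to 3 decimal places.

Since E°(Cu⁺/Cu) > E°(Pb²⁺/Pb), Cu⁺/Cu serves as the cathode.
E°cell = E°cat − E°an = +0.52 − (−0.13) = +0.65 V; n = 2.
Balancing gives 2 Cu⁺(aq) + Pb(s) → 2 Cu(s) + Pb²⁺(aq); hence Q = [Pb²⁺(aq)] / [Cu⁺(aq)]^2 = 134 (log Q = 2.126).
E = E° − (0.0661/n)·log Q = +0.65 − (0.0661/2)(2.126) = +0.580 V.

+0.580 V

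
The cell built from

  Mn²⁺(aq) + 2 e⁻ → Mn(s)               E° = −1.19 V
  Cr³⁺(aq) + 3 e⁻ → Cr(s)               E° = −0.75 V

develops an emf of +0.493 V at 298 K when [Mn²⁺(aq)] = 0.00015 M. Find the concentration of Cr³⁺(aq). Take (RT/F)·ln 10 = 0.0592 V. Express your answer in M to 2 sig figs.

With Cr³⁺/Cr at the cathode and Mn²⁺/Mn at the anode, E°cell = −0.75 − (−1.19) = +0.44 V (n = 6).
From the Nernst equation, log Q = n(E° − E)/0.0592 = 6·(+0.44 − (+0.493))/0.0592 = −5.372.
For 2 Cr³⁺(aq) + 3 Mn(s) → 2 Cr(s) + 3 Mn²⁺(aq), the reaction quotient is Q = [Mn²⁺(aq)]^3 / [Cr³⁺(aq)]^2.
Isolating [Cr³⁺(aq)] in Q = 10^{−5.372} yields log [Cr³⁺(aq)] = −3.050, i.e. 0.00089 M.

0.00089 M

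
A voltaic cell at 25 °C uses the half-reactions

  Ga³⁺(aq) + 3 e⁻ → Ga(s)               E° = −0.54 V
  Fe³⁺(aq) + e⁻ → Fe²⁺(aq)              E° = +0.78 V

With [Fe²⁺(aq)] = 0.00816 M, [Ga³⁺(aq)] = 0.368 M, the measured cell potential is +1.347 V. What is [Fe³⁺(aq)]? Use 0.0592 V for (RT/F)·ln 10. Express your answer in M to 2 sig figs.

The Fe³⁺/Fe²⁺ couple has the larger reduction potential, so it is the cathode: E°cell = +0.78 − (−0.54) = +1.32 V and n = 3.
Rearranging E = E° − (0.0592/n)·log Q gives log Q = 3(+1.32 − (+1.347))/0.0592 = −1.368.
Balancing electrons gives 3 Fe³⁺(aq) + Ga(s) → 3 Fe²⁺(aq) + Ga³⁺(aq); thus Q = ([Fe²⁺(aq)]^3·[Ga³⁺(aq)]) / [Fe³⁺(aq)]^3.
Substituting the known concentrations and solving, log [Fe³⁺(aq)] = −1.777 and [Fe³⁺(aq)] = 0.017 M.

0.017 M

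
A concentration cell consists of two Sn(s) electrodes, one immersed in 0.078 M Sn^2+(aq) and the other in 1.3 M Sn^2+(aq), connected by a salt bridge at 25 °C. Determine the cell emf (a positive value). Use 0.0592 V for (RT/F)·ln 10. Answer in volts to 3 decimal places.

0.036 V

For a concentration cell E°cell = 0, since both electrodes use the same couple.
The compartment with the higher Sn^2+(aq) concentration (1.3 M) acts as the cathode; ions are reduced there and produced at the dilute (0.078 M) anode.
With n = 2, Ecell = −(0.0592/2)·log([dilute]/[conc]) = −(0.0592/2)·log(0.078/1.3) = +0.036 V.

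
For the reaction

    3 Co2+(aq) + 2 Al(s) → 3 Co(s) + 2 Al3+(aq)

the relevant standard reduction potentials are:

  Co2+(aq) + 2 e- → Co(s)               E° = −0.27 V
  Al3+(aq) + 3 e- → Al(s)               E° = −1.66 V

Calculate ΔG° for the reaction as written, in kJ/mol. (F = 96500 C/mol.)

In the reaction as written Co2+(aq) is reduced, so the Co²⁺/Co couple is the cathode and Al³⁺/Al is the anode.
E°cell = −0.27 − (−1.66) = +1.39 V; balancing electrons gives n = 6.
ΔG° = −nFE°cell = −(6)(96500)(+1.39) J/mol = −805 kJ/mol.

−805 kJ/mol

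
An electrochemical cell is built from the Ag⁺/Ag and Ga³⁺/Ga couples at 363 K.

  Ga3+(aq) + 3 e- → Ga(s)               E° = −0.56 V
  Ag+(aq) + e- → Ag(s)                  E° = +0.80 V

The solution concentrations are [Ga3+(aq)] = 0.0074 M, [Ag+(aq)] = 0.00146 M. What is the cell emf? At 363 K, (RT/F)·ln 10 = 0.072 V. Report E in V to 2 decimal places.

+1.21 V

The Ag⁺/Ag couple has the more positive E°, so it is the cathode; Ga³⁺/Ga is the anode.
E°cell = E°cat − E°an = +0.80 − (−0.56) = +1.36 V; n = 3.
The balanced reaction is 3 Ag+(aq) + Ga(s) → 3 Ag(s) + Ga3+(aq), so Q = [Ga3+(aq)] / [Ag+(aq)]^3 = 2.38×10^6 and log Q = 6.376.
Applying E = E° − (RT ln10/nF)·log Q gives +1.36 − (0.072/3)(6.376) = +1.21 V.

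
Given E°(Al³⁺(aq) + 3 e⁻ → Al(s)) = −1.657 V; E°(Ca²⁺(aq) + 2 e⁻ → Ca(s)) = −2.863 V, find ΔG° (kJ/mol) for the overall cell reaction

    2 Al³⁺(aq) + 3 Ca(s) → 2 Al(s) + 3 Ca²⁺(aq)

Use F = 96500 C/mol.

−698 kJ/mol

In the reaction as written Al³⁺(aq) is reduced, so the Al³⁺/Al couple is the cathode and Ca²⁺/Ca is the anode.
E°cell = −1.657 − (−2.863) = +1.206 V; balancing electrons gives n = 6.
ΔG° = −nFE°cell = −(6)(96500)(+1.206) J/mol = −698 kJ/mol.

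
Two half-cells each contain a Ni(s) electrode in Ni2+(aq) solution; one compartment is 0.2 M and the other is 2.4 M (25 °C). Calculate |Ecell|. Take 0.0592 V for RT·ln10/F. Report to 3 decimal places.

For a concentration cell E°cell = 0, since both electrodes use the same couple.
The compartment with the higher Ni2+(aq) concentration (2.4 M) acts as the cathode; ions are reduced there and produced at the dilute (0.2 M) anode.
With n = 2, Ecell = −(0.0592/2)·log([dilute]/[conc]) = −(0.0592/2)·log(0.2/2.4) = +0.032 V.

0.032 V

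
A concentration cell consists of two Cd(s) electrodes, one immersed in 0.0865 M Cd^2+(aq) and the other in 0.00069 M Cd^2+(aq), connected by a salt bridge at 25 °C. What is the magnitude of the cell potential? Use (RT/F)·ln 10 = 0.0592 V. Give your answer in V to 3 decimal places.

For a concentration cell E°cell = 0, since both electrodes use the same couple.
The compartment with the higher Cd^2+(aq) concentration (0.0865 M) acts as the cathode; ions are reduced there and produced at the dilute (0.00069 M) anode.
With n = 2, Ecell = −(0.0592/2)·log([dilute]/[conc]) = −(0.0592/2)·log(0.00069/0.0865) = +0.062 V.

0.062 V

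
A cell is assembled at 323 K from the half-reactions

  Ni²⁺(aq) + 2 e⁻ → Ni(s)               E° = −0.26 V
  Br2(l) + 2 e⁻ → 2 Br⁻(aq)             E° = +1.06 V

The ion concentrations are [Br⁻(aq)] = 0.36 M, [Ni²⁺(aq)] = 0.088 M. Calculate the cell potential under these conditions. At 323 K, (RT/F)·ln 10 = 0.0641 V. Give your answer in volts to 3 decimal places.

+1.382 V

The Br₂/Br⁻ couple has the more positive E°, so it is the cathode; Ni²⁺/Ni is the anode.
E°cell = E°cat − E°an = +1.06 − (−0.26) = +1.32 V; n = 2.
For the overall reaction Br2(l) + Ni(s) → 2 Br⁻(aq) + Ni²⁺(aq), Q = [Br⁻(aq)]^2·[Ni²⁺(aq)] = 0.0114, giving log Q = −1.943.
Applying E = E° − (RT ln10/nF)·log Q gives +1.32 − (0.0641/2)(−1.943) = +1.382 V.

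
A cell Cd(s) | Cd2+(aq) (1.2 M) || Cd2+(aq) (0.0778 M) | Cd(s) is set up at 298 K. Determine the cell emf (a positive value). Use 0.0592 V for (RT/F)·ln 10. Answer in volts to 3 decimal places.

0.035 V

For a concentration cell E°cell = 0, since both electrodes use the same couple.
The compartment with the higher Cd2+(aq) concentration (1.2 M) acts as the cathode; ions are reduced there and produced at the dilute (0.0778 M) anode.
With n = 2, Ecell = −(0.0592/2)·log([dilute]/[conc]) = −(0.0592/2)·log(0.0778/1.2) = +0.035 V.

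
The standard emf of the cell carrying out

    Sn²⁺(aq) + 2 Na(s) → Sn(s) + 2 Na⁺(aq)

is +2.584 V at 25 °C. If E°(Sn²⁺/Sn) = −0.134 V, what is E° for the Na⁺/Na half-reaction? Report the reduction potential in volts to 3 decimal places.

In the reaction as written the Sn²⁺/Sn couple is reduced (cathode) and Na⁺/Na is oxidized (anode), so E°cell = E°(Sn²⁺/Sn) − E°(Na⁺/Na).
E°(Na⁺/Na) = E°(cathode) − E°cell = −0.134 − (+2.584) = −2.718 V.

−2.718 V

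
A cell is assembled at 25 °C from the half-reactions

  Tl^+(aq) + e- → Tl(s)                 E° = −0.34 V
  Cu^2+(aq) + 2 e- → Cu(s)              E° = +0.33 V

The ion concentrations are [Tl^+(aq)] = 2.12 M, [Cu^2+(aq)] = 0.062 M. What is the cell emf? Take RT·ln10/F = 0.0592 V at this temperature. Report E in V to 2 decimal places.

Since E°(Cu²⁺/Cu) > E°(Tl⁺/Tl), Cu²⁺/Cu serves as the cathode.
E°cell = +0.33 − (−0.34) = +0.67 V, with n = 2 electrons transferred.
Balancing gives Cu^2+(aq) + 2 Tl(s) → Cu(s) + 2 Tl^+(aq); hence Q = [Tl^+(aq)]^2 / [Cu^2+(aq)] = 72.5 (log Q = 1.860).
By the Nernst equation, E = +0.67 − (0.0592/2)·(1.860) = +0.61 V.

+0.61 V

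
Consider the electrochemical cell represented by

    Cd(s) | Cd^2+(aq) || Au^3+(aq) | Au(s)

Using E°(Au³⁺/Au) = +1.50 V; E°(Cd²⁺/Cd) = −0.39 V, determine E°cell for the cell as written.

+1.89 V

By convention the left-hand electrode in cell notation is the anode (oxidation) and the right-hand electrode is the cathode (reduction).
E°cell = E°(right) − E°(left) = +1.50 − (−0.39) = +1.89 V.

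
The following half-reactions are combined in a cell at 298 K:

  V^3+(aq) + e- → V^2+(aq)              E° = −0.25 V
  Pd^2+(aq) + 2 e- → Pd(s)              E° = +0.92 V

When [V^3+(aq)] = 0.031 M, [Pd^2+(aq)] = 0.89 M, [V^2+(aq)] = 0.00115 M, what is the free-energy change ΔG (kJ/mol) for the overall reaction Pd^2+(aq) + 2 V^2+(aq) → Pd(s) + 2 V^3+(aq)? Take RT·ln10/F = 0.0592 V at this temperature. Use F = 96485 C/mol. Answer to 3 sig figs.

−209 kJ/mol

E°cell = +0.92 − (−0.25) = +1.17 V; the balanced reaction transfers n = 2 electrons.
The reaction quotient is [V^3+(aq)]^2 / ([Pd^2+(aq)]·[V^2+(aq)]^2) = 816; by Nernst, E = +1.17 − (0.0592/2)(2.912) = +1.0838 V.
Finally ΔG = −nFE = −(2)(96485 C/mol)(+1.0838 V) = −209 kJ/mol.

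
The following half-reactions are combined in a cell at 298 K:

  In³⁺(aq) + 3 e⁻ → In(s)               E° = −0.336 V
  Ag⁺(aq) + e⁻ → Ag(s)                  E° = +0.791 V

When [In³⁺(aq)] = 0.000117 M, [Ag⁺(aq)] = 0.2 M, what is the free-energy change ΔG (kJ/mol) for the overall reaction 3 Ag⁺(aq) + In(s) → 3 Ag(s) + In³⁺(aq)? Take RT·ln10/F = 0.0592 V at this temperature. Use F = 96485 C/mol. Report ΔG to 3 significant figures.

With Ag⁺/Ag reduced at the cathode, E°cell = +0.791 − (−0.336) = +1.127 V and n = 3.
Q = [In³⁺(aq)] / [Ag⁺(aq)]^3 = 0.0146, so log Q = −1.835 and E = +1.127 − (0.0592/3)(−1.835) = +1.1632 V.
Then ΔG = −nFE = −3 × 96485 × +1.1632 J/mol = −337 kJ/mol.

−337 kJ/mol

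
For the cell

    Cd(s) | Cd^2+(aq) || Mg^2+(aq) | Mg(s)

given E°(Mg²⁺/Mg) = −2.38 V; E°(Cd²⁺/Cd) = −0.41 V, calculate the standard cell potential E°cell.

−1.97 V

By convention the left-hand electrode in cell notation is the anode (oxidation) and the right-hand electrode is the cathode (reduction).
E°cell = E°(right) − E°(left) = −2.38 − (−0.41) = −1.97 V.
The negative sign shows that, as written, the cell would require an external voltage to drive the reaction.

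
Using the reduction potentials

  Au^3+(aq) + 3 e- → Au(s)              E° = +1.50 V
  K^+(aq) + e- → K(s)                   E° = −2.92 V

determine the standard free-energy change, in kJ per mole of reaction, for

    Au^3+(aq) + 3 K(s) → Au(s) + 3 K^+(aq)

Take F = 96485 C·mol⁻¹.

In the reaction as written Au^3+(aq) is reduced, so the Au³⁺/Au couple is the cathode and K⁺/K is the anode.
E°cell = +1.50 − (−2.92) = +4.42 V; balancing electrons gives n = 3.
ΔG° = −nFE°cell = −(3)(96485)(+4.42) J/mol = −1279 kJ/mol.

−1279 kJ/mol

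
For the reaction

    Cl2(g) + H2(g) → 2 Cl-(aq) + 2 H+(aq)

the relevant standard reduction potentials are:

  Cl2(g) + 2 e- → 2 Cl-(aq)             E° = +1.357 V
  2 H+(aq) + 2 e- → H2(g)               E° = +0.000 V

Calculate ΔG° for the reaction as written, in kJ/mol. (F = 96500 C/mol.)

In the reaction as written Cl2(g) is reduced, so the Cl₂/Cl⁻ couple is the cathode and 2H⁺/H₂ is the anode.
E°cell = +1.357 − (+0.000) = +1.357 V; balancing electrons gives n = 2.
ΔG° = −nFE°cell = −(2)(96500)(+1.357) J/mol = −262 kJ/mol.

−262 kJ/mol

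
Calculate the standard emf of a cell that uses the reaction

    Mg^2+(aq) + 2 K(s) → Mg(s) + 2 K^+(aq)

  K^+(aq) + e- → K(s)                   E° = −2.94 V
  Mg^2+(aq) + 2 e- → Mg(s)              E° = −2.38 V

+0.56 V

Mg^2+(aq) gains electrons, so the Mg²⁺/Mg couple is the cathode; the K⁺/K couple is the anode.
E°cell = E°(cathode) − E°(anode) = −2.38 − (−2.94) = +0.56 V.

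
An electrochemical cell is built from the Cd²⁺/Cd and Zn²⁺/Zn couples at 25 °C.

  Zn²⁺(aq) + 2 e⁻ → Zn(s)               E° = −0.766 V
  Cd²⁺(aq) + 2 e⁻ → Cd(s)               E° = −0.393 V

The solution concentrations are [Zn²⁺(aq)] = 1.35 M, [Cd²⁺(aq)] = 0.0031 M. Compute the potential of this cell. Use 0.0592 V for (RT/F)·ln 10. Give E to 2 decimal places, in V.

+0.29 V

Since E°(Cd²⁺/Cd) > E°(Zn²⁺/Zn), Cd²⁺/Cd serves as the cathode.
E°cell = −0.393 − (−0.766) = +0.373 V, with n = 2 electrons transferred.
For the overall reaction Cd²⁺(aq) + Zn(s) → Cd(s) + Zn²⁺(aq), Q = [Zn²⁺(aq)] / [Cd²⁺(aq)] = 435, giving log Q = 2.639.
By the Nernst equation, E = +0.373 − (0.0592/2)·(2.639) = +0.29 V.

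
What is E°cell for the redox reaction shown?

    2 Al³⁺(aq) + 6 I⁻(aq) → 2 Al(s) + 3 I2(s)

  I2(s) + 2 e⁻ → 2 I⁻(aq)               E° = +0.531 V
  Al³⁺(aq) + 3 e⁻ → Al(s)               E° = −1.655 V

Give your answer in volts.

−2.186 V

Al³⁺(aq) gains electrons, so the Al³⁺/Al couple is the cathode; the I₂/I⁻ couple is the anode.
E°cell = E°(cathode) − E°(anode) = −1.655 − (+0.531) = −2.186 V.
The negative E°cell means the reaction is non-spontaneous in the direction written.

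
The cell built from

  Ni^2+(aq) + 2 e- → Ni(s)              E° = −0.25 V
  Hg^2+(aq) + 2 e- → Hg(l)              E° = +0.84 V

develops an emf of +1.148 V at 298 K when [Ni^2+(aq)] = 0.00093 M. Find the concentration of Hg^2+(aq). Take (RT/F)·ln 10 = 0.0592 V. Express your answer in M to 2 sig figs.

The Hg²⁺/Hg couple has the larger reduction potential, so it is the cathode: E°cell = +0.84 − (−0.25) = +1.09 V and n = 2.
Rearranging E = E° − (0.0592/n)·log Q gives log Q = 2(+1.09 − (+1.148))/0.0592 = −1.959.
The balanced reaction is Hg^2+(aq) + Ni(s) → Hg(l) + Ni^2+(aq), so Q = [Ni^2+(aq)] / [Hg^2+(aq)].
Isolating [Hg^2+(aq)] in Q = 10^{−1.959} yields log [Hg^2+(aq)] = −1.073, i.e. 0.085 M.

0.085 M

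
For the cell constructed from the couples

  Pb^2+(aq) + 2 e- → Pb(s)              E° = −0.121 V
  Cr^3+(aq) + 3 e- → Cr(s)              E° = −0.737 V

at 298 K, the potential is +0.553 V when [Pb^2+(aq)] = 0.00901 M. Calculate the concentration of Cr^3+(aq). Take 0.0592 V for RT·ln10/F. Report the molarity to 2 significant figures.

Pb²⁺/Pb is the cathode (higher E°); E°cell = −0.121 − (−0.737) = +0.616 V with n = 6.
Since E = E° − (0.0592/n)·log Q, log Q = n(E° − E)/0.0592 = 6.385.
Balancing electrons gives 3 Pb^2+(aq) + 2 Cr(s) → 3 Pb(s) + 2 Cr^3+(aq); thus Q = [Cr^3+(aq)]^2 / [Pb^2+(aq)]^3.
Isolating [Cr^3+(aq)] in Q = 10^{6.385} yields log [Cr^3+(aq)] = 0.125, i.e. 1.3 M.

1.3 M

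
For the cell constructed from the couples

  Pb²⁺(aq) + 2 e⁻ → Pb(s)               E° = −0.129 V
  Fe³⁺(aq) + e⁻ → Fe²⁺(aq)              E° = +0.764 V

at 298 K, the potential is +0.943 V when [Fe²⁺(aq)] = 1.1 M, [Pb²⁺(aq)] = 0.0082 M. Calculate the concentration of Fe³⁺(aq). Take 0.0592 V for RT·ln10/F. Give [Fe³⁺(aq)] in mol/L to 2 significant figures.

With Fe³⁺/Fe²⁺ at the cathode and Pb²⁺/Pb at the anode, E°cell = +0.764 − (−0.129) = +0.893 V (n = 2).
Since E = E° − (0.0592/n)·log Q, log Q = n(E° − E)/0.0592 = −1.689.
Balancing electrons gives 2 Fe³⁺(aq) + Pb(s) → 2 Fe²⁺(aq) + Pb²⁺(aq); thus Q = ([Fe²⁺(aq)]^2·[Pb²⁺(aq)]) / [Fe³⁺(aq)]^2.
Solving for the unknown gives log [Fe³⁺(aq)] = −0.157, so [Fe³⁺(aq)] ≈ 0.70 M.

0.70 M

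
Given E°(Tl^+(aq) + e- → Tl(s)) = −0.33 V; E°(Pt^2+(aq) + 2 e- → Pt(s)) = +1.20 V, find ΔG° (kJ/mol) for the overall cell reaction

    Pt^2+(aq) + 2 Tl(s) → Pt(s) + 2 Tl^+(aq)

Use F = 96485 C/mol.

In the reaction as written Pt^2+(aq) is reduced, so the Pt²⁺/Pt couple is the cathode and Tl⁺/Tl is the anode.
E°cell = +1.20 − (−0.33) = +1.53 V; balancing electrons gives n = 2.
ΔG° = −nFE°cell = −(2)(96485)(+1.53) J/mol = −295 kJ/mol.

−295 kJ/mol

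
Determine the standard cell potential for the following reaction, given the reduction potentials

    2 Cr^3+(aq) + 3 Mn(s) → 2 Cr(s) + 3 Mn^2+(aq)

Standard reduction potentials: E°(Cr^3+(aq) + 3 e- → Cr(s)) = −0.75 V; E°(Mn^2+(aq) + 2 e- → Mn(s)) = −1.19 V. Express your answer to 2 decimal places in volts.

Cr^3+(aq) gains electrons, so the Cr³⁺/Cr couple is the cathode; the Mn²⁺/Mn couple is the anode.
E°cell = E°(cathode) − E°(anode) = −0.75 − (−1.19) = +0.44 V.

+0.44 V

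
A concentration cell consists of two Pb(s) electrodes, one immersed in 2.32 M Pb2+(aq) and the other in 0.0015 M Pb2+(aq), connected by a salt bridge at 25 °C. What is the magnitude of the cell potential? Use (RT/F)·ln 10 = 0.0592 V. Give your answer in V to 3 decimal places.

For a concentration cell E°cell = 0, since both electrodes use the same couple.
The compartment with the higher Pb2+(aq) concentration (2.32 M) acts as the cathode; ions are reduced there and produced at the dilute (0.0015 M) anode.
With n = 2, Ecell = −(0.0592/2)·log([dilute]/[conc]) = −(0.0592/2)·log(0.0015/2.32) = +0.094 V.

0.094 V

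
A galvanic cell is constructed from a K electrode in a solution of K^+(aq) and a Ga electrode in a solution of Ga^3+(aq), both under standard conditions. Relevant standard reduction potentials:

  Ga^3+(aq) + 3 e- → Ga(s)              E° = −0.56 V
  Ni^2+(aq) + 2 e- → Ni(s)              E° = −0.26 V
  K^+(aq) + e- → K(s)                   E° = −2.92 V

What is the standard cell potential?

The Ga³⁺/Ga couple has the higher E°, so Ga ion is reduced (cathode) and K is oxidized (anode).
E°cell = E°(cathode) − E°(anode) = −0.56 − (−2.92) = +2.36 V.

+2.36 V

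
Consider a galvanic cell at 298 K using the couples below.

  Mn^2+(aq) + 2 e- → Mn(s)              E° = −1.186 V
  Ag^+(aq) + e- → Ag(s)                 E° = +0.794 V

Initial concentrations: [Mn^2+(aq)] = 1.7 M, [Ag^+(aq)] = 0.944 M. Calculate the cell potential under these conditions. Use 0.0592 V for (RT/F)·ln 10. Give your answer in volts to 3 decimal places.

Since E°(Ag⁺/Ag) > E°(Mn²⁺/Mn), Ag⁺/Ag serves as the cathode.
The standard potential is +0.794 − (−1.186) = +1.980 V and the balanced reaction transfers n = 2 electrons.
Balancing gives 2 Ag^+(aq) + Mn(s) → 2 Ag(s) + Mn^2+(aq); hence Q = [Mn^2+(aq)] / [Ag^+(aq)]^2 = 1.91 (log Q = 0.281).
By the Nernst equation, E = +1.980 − (0.0592/2)·(0.281) = +1.972 V.

+1.972 V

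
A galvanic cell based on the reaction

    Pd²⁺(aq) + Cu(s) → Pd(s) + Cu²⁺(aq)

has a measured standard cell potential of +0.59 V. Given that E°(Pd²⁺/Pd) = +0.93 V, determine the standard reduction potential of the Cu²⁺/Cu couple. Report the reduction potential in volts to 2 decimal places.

+0.34 V

In the reaction as written the Pd²⁺/Pd couple is reduced (cathode) and Cu²⁺/Cu is oxidized (anode), so E°cell = E°(Pd²⁺/Pd) − E°(Cu²⁺/Cu).
E°(Cu²⁺/Cu) = E°(cathode) − E°cell = +0.93 − (+0.59) = +0.34 V.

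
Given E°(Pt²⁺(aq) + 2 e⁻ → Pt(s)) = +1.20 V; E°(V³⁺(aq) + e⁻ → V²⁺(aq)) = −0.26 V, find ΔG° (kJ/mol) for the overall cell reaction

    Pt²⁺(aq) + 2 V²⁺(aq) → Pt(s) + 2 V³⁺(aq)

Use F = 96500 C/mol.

−282 kJ/mol

In the reaction as written Pt²⁺(aq) is reduced, so the Pt²⁺/Pt couple is the cathode and V³⁺/V²⁺ is the anode.
E°cell = +1.20 − (−0.26) = +1.46 V; balancing electrons gives n = 2.
ΔG° = −nFE°cell = −(2)(96500)(+1.46) J/mol = −282 kJ/mol.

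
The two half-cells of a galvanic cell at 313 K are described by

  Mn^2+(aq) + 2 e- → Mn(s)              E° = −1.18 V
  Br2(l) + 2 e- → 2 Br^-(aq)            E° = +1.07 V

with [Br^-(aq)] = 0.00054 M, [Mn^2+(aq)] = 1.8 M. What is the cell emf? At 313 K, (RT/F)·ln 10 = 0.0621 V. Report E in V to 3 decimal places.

+2.445 V

Br₂/Br⁻ is reduced (cathode, E° = +1.07 V) and Mn²⁺/Mn is oxidized (anode).
The standard potential is +1.07 − (−1.18) = +2.25 V and the balanced reaction transfers n = 2 electrons.
For the overall reaction Br2(l) + Mn(s) → 2 Br^-(aq) + Mn^2+(aq), Q = [Br^-(aq)]^2·[Mn^2+(aq)] = 5.25×10^−7, giving log Q = −6.280.
E = E° − (0.0621/n)·log Q = +2.25 − (0.0621/2)(−6.280) = +2.445 V.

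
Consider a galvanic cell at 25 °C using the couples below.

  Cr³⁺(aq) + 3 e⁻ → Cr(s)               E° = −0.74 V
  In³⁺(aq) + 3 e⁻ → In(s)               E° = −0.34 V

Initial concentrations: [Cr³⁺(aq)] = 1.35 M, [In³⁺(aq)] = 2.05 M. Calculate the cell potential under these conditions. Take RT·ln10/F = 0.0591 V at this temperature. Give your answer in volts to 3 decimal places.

Since E°(In³⁺/In) > E°(Cr³⁺/Cr), In³⁺/In serves as the cathode.
The standard potential is −0.34 − (−0.74) = +0.40 V and the balanced reaction transfers n = 3 electrons.
Balancing gives In³⁺(aq) + Cr(s) → In(s) + Cr³⁺(aq); hence Q = [Cr³⁺(aq)] / [In³⁺(aq)] = 0.659 (log Q = −0.181).
Applying E = E° − (RT ln10/nF)·log Q gives +0.40 − (0.0591/3)(−0.181) = +0.404 V.

+0.404 V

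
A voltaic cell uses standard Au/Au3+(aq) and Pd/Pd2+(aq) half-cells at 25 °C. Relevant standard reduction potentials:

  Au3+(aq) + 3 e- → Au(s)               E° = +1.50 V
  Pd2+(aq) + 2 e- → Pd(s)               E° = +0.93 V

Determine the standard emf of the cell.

+0.57 V

Of the two couples in this cell, the one with the more positive reduction potential is reduced at the cathode: here that is Au³⁺/Au (+1.50 V); Pd²⁺/Pd (+0.93 V) is the anode.
E°cell = E°(cathode) − E°(anode) = +1.50 − (+0.93) = +0.57 V.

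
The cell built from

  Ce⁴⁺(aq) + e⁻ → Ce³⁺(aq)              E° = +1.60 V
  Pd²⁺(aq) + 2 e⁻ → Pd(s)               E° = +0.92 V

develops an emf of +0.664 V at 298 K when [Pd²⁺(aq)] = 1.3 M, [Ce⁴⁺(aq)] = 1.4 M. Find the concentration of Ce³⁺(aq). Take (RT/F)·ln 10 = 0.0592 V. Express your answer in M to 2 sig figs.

2.3 M

With Ce⁴⁺/Ce³⁺ at the cathode and Pd²⁺/Pd at the anode, E°cell = +1.60 − (+0.92) = +0.68 V (n = 2).
Since E = E° − (0.0592/n)·log Q, log Q = n(E° − E)/0.0592 = 0.541.
Balancing electrons gives 2 Ce⁴⁺(aq) + Pd(s) → 2 Ce³⁺(aq) + Pd²⁺(aq); thus Q = ([Ce³⁺(aq)]^2·[Pd²⁺(aq)]) / [Ce⁴⁺(aq)]^2.
Substituting the known concentrations and solving, log [Ce³⁺(aq)] = 0.360 and [Ce³⁺(aq)] = 2.3 M.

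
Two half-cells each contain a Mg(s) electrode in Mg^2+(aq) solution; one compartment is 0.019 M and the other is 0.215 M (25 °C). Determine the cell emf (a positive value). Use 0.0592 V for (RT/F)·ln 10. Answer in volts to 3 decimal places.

For a concentration cell E°cell = 0, since both electrodes use the same couple.
The compartment with the higher Mg^2+(aq) concentration (0.215 M) acts as the cathode; ions are reduced there and produced at the dilute (0.019 M) anode.
With n = 2, Ecell = −(0.0592/2)·log([dilute]/[conc]) = −(0.0592/2)·log(0.019/0.215) = +0.031 V.

0.031 V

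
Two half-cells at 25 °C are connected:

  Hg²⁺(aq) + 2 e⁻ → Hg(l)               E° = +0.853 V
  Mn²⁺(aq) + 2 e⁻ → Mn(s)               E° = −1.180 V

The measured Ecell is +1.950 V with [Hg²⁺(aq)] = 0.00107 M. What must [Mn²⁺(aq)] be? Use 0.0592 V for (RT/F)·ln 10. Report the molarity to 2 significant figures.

The Hg²⁺/Hg couple has the larger reduction potential, so it is the cathode: E°cell = +0.853 − (−1.180) = +2.033 V and n = 2.
Since E = E° − (0.0592/n)·log Q, log Q = n(E° − E)/0.0592 = 2.804.
Balancing electrons gives Hg²⁺(aq) + Mn(s) → Hg(l) + Mn²⁺(aq); thus Q = [Mn²⁺(aq)] / [Hg²⁺(aq)].
Solving for the unknown gives log [Mn²⁺(aq)] = −0.167, so [Mn²⁺(aq)] ≈ 0.68 M.

0.68 M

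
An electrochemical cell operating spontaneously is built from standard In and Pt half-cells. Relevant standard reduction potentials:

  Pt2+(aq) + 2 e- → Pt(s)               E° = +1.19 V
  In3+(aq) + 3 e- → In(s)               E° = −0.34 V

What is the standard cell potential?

Of the two couples in this cell, the one with the more positive reduction potential is reduced at the cathode: here that is Pt²⁺/Pt (+1.19 V); In³⁺/In (−0.34 V) is the anode.
E°cell = E°(cathode) − E°(anode) = +1.19 − (−0.34) = +1.53 V.

+1.53 V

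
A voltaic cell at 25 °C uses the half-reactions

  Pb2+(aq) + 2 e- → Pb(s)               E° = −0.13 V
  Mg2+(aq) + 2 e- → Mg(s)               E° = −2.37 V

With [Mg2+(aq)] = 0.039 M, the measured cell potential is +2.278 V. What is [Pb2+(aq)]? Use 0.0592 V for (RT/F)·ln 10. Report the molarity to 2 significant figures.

0.75 M

Pb²⁺/Pb is the cathode (higher E°); E°cell = −0.13 − (−2.37) = +2.24 V with n = 2.
From the Nernst equation, log Q = n(E° − E)/0.0592 = 2·(+2.24 − (+2.278))/0.0592 = −1.284.
The balanced reaction is Pb2+(aq) + Mg(s) → Pb(s) + Mg2+(aq), so Q = [Mg2+(aq)] / [Pb2+(aq)].
Isolating [Pb2+(aq)] in Q = 10^{−1.284} yields log [Pb2+(aq)] = −0.125, i.e. 0.75 M.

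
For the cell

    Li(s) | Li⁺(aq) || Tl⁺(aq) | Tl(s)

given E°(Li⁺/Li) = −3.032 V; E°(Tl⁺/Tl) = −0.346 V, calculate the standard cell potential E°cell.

+2.686 V

By convention the left-hand electrode in cell notation is the anode (oxidation) and the right-hand electrode is the cathode (reduction).
E°cell = E°(right) − E°(left) = −0.346 − (−3.032) = +2.686 V.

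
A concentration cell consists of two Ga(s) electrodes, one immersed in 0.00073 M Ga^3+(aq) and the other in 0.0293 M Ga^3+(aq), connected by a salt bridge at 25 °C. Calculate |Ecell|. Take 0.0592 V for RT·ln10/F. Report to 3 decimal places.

0.032 V

For a concentration cell E°cell = 0, since both electrodes use the same couple.
The compartment with the higher Ga^3+(aq) concentration (0.0293 M) acts as the cathode; ions are reduced there and produced at the dilute (0.00073 M) anode.
With n = 3, Ecell = −(0.0592/3)·log([dilute]/[conc]) = −(0.0592/3)·log(0.00073/0.0293) = +0.032 V.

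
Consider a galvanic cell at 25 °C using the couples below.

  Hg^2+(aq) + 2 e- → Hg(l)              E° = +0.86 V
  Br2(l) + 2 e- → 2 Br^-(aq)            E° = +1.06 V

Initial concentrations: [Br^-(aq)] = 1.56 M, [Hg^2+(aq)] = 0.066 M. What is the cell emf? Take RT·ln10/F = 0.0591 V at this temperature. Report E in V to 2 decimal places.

+0.22 V

The Br₂/Br⁻ couple has the more positive E°, so it is the cathode; Hg²⁺/Hg is the anode.
E°cell = E°cat − E°an = +1.06 − (+0.86) = +0.20 V; n = 2.
Balancing gives Br2(l) + Hg(l) → 2 Br^-(aq) + Hg^2+(aq); hence Q = [Br^-(aq)]^2·[Hg^2+(aq)] = 0.161 (log Q = −0.794).
E = E° − (0.0591/n)·log Q = +0.20 − (0.0591/2)(−0.794) = +0.22 V.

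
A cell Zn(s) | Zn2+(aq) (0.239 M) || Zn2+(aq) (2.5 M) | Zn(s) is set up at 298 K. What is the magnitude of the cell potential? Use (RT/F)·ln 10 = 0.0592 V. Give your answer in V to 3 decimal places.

0.030 V

For a concentration cell E°cell = 0, since both electrodes use the same couple.
The compartment with the higher Zn2+(aq) concentration (2.5 M) acts as the cathode; ions are reduced there and produced at the dilute (0.239 M) anode.
With n = 2, Ecell = −(0.0592/2)·log([dilute]/[conc]) = −(0.0592/2)·log(0.239/2.5) = +0.030 V.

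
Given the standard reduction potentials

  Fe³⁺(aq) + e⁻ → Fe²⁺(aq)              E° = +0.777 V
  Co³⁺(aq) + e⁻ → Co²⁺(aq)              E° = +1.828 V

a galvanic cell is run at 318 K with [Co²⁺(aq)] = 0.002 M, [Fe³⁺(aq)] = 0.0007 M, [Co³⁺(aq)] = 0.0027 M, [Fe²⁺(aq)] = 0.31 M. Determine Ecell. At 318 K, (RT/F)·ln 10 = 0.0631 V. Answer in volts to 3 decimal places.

Since E°(Co³⁺/Co²⁺) > E°(Fe³⁺/Fe²⁺), Co³⁺/Co²⁺ serves as the cathode.
E°cell = E°cat − E°an = +1.828 − (+0.777) = +1.051 V; n = 1.
For the overall reaction Co³⁺(aq) + Fe²⁺(aq) → Co²⁺(aq) + Fe³⁺(aq), Q = ([Co²⁺(aq)]·[Fe³⁺(aq)]) / ([Co³⁺(aq)]·[Fe²⁺(aq)]) = 0.00167, giving log Q = −2.777.
Applying E = E° − (RT ln10/nF)·log Q gives +1.051 − (0.0631/1)(−2.777) = +1.226 V.

+1.226 V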